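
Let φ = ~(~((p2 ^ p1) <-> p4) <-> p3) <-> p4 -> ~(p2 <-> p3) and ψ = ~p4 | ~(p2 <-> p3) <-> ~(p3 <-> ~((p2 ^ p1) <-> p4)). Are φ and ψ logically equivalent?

p1 | p2 | p3 | p4 | φ | ψ
-- | -- | -- | -- | - | -
F  | F  | F  | F  | F | F
F  | F  | F  | T  | F | F
F  | F  | T  | F  | T | T
F  | F  | T  | T  | F | F
F  | T  | F  | F  | T | T
F  | T  | F  | T  | F | F
F  | T  | T  | F  | F | F
F  | T  | T  | T  | F | F
T  | F  | F  | F  | T | T
T  | F  | F  | T  | T | T
T  | F  | T  | F  | F | F
T  | F  | T  | T  | T | T
T  | T  | F  | F  | F | F
T  | T  | F  | T  | T | T
T  | T  | T  | F  | T | T
T  | T  | T  | T  | T | T
The columns for φ and ψ agree on every row, so they are logically equivalent.

equivalent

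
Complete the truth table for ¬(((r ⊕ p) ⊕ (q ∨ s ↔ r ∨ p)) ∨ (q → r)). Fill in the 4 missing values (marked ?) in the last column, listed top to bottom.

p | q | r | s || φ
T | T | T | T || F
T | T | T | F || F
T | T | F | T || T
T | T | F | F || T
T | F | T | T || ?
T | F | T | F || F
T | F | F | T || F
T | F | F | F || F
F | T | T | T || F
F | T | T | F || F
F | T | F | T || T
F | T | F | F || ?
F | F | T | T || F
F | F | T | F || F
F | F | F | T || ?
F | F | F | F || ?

F, T, F, F

Row p=T, q=F, r=T, s=T: ((r ⊕ p) ⊕ (q ∨ s ↔ r ∨ p)) = T, (q → r) = T, (((r ⊕ p) ⊕ (q ∨ s ↔ r ∨ p)) ∨ (q → r)) = T, so the formula = F.
Row p=F, q=T, r=F, s=F: ((r ⊕ p) ⊕ (q ∨ s ↔ r ∨ p)) = F, (q → r) = F, (((r ⊕ p) ⊕ (q ∨ s ↔ r ∨ p)) ∨ (q → r)) = F, so the formula = T.
Row p=F, q=F, r=F, s=T: ((r ⊕ p) ⊕ (q ∨ s ↔ r ∨ p)) = F, (q → r) = T, (((r ⊕ p) ⊕ (q ∨ s ↔ r ∨ p)) ∨ (q → r)) = T, so the formula = F.
Row p=F, q=F, r=F, s=F: ((r ⊕ p) ⊕ (q ∨ s ↔ r ∨ p)) = T, (q → r) = T, (((r ⊕ p) ⊕ (q ∨ s ↔ r ∨ p)) ∨ (q → r)) = T, so the formula = F.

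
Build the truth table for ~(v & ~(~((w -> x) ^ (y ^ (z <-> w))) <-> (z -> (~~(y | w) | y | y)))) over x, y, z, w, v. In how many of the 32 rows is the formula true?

26

x | y | z | w | v | φ
- | - | - | - | - | -
F | F | F | F | F | T
F | F | F | F | T | T
F | F | F | T | F | T
F | F | F | T | T | T
F | F | T | F | F | T
F | F | T | F | T | T
F | F | T | T | F | T
F | F | T | T | T | F
F | T | F | F | F | T
F | T | F | F | T | F
F | T | F | T | F | T
F | T | F | T | T | F
F | T | T | F | F | T
F | T | T | F | T | T
F | T | T | T | F | T
F | T | T | T | T | T
T | F | F | F | F | T
T | F | F | F | T | T
T | F | F | T | F | T
T | F | F | T | T | F
T | F | T | F | F | T
T | F | T | F | T | T
T | F | T | T | F | T
T | F | T | T | T | T
T | T | F | F | F | T
T | T | F | F | T | F
T | T | F | T | F | T
T | T | F | T | T | T
T | T | T | F | F | T
T | T | T | F | T | T
T | T | T | T | F | T
T | T | T | T | T | F
The formula is true on 26 of the 32 rows.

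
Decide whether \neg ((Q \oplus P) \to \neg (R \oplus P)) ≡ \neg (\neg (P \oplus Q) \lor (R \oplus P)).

not equivalent

P | Q | R || φ | ψ
F | F | F || F | F
F | F | T || F | F
F | T | F || F | T
F | T | T || T | F
T | F | F || T | F
T | F | T || F | T
T | T | F || F | F
T | T | T || F | F
The columns differ at P=F, Q=T, R=F (φ=F, ψ=T), so they are not equivalent.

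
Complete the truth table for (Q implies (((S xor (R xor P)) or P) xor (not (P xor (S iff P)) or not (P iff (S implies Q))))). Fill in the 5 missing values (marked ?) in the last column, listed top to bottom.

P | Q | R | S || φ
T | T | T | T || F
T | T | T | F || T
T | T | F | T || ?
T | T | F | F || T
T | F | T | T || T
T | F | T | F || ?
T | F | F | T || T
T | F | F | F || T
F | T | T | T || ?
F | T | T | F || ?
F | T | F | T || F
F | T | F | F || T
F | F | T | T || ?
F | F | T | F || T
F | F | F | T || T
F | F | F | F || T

Row P=T, Q=T, R=F, S=T: (((S xor (R xor P)) or P) xor (not (P xor (S iff P)) or not (P iff (S implies Q)))) = F, so the formula = F.
Row P=T, Q=F, R=T, S=F: (((S xor (R xor P)) or P) xor (not (P xor (S iff P)) or not (P iff (S implies Q)))) = T, so the formula = T.
Row P=F, Q=T, R=T, S=T: (((S xor (R xor P)) or P) xor (not (P xor (S iff P)) or not (P iff (S implies Q)))) = T, so the formula = T.
Row P=F, Q=T, R=T, S=F: (((S xor (R xor P)) or P) xor (not (P xor (S iff P)) or not (P iff (S implies Q)))) = F, so the formula = F.
Row P=F, Q=F, R=T, S=T: (((S xor (R xor P)) or P) xor (not (P xor (S iff P)) or not (P iff (S implies Q)))) = T, so the formula = T.

F, T, T, F, T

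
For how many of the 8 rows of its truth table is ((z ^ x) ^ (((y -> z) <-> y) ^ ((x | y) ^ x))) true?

6

x  y  z     (z ^ x)  (y -> z)  ((y -> z) <-> y)  (x | y)  ((x | y) ^ x)  φ
1  1  1        0        1             1             1           0        1
1  1  0        1        0             0             1           0        1
1  0  1        0        1             0             1           0        0
1  0  0        1        1             0             1           0        1
0  1  1        1        1             1             1           1        1
0  1  0        0        0             0             1           1        1
0  0  1        1        1             0             0           0        1
0  0  0        0        1             0             0           0        0
The formula is true on 6 of the 8 rows.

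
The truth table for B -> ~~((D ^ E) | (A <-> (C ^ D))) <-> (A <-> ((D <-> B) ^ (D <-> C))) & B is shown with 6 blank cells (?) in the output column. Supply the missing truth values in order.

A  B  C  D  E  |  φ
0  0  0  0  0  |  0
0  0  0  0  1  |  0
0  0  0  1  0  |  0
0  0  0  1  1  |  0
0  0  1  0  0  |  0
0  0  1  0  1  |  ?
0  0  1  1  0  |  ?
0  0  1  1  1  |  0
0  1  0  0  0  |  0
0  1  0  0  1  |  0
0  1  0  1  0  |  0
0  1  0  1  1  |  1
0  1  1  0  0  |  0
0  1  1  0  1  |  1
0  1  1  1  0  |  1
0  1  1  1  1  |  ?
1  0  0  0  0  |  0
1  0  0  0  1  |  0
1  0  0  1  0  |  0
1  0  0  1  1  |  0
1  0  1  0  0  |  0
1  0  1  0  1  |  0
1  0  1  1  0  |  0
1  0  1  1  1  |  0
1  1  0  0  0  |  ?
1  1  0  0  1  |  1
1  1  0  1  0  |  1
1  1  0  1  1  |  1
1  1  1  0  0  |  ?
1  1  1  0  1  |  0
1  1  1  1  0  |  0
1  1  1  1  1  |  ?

Row A=0, B=0, C=1, D=0, E=1: (B -> ~~((D ^ E) | (A <-> (C ^ D)))) = 1, ((A <-> ((D <-> B) ^ (D <-> C))) & B) = 0, so the formula = 0.
Row A=0, B=0, C=1, D=1, E=0: (B -> ~~((D ^ E) | (A <-> (C ^ D)))) = 1, ((A <-> ((D <-> B) ^ (D <-> C))) & B) = 0, so the formula = 0.
Row A=0, B=1, C=1, D=1, E=1: (B -> ~~((D ^ E) | (A <-> (C ^ D)))) = 1, ((A <-> ((D <-> B) ^ (D <-> C))) & B) = 1, so the formula = 1.
Row A=1, B=1, C=0, D=0, E=0: (B -> ~~((D ^ E) | (A <-> (C ^ D)))) = 0, ((A <-> ((D <-> B) ^ (D <-> C))) & B) = 1, so the formula = 0.
Row A=1, B=1, C=1, D=0, E=0: (B -> ~~((D ^ E) | (A <-> (C ^ D)))) = 1, ((A <-> ((D <-> B) ^ (D <-> C))) & B) = 0, so the formula = 0.
Row A=1, B=1, C=1, D=1, E=1: (B -> ~~((D ^ E) | (A <-> (C ^ D)))) = 0, ((A <-> ((D <-> B) ^ (D <-> C))) & B) = 0, so the formula = 1.

0, 0, 1, 0, 0, 1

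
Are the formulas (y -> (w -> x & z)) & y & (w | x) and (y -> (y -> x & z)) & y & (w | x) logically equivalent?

  x   |   y   |   z   |   w   ||   φ   |   ψ  
 True |  True |  True |  True ||  True |  True
 True |  True |  True | False ||  True |  True
 True |  True | False |  True || False | False
 True |  True | False | False ||  True | False
 True | False |  True |  True || False | False
 True | False |  True | False || False | False
 True | False | False |  True || False | False
 True | False | False | False || False | False
False |  True |  True |  True || False | False
False |  True |  True | False || False | False
False |  True | False |  True || False | False
False |  True | False | False || False | False
False | False |  True |  True || False | False
False | False |  True | False || False | False
False | False | False |  True || False | False
False | False | False | False || False | False
The columns differ at x=True, y=True, z=False, w=False (φ=True, ψ=False), so they are not equivalent.

not equivalent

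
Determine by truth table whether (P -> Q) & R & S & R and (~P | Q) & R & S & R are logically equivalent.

equivalent

P | Q | R | S || φ | ψ
T | T | T | T || T | T
T | T | T | F || F | F
T | T | F | T || F | F
T | T | F | F || F | F
T | F | T | T || F | F
T | F | T | F || F | F
T | F | F | T || F | F
T | F | F | F || F | F
F | T | T | T || T | T
F | T | T | F || F | F
F | T | F | T || F | F
F | T | F | F || F | F
F | F | T | T || T | T
F | F | T | F || F | F
F | F | F | T || F | F
F | F | F | F || F | F
The columns for φ and ψ agree on every row, so they are logically equivalent.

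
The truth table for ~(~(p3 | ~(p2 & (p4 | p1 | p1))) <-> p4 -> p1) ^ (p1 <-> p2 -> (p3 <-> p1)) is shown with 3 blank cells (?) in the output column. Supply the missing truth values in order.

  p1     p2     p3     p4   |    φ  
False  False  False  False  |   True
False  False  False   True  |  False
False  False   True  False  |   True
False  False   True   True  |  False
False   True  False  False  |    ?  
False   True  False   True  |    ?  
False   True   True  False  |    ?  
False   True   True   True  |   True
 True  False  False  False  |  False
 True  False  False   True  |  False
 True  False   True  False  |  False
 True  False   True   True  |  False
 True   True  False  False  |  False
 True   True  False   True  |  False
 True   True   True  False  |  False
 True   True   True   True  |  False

True, True, False

Row p1=False, p2=True, p3=False, p4=False: ~(~(p3 | ~(p2 & (p4 | p1 | p1))) <-> p4 -> p1) = True, (p1 <-> p2 -> (p3 <-> p1)) = False, so the formula = True.
Row p1=False, p2=True, p3=False, p4=True: ~(~(p3 | ~(p2 & (p4 | p1 | p1))) <-> p4 -> p1) = True, (p1 <-> p2 -> (p3 <-> p1)) = False, so the formula = True.
Row p1=False, p2=True, p3=True, p4=False: ~(~(p3 | ~(p2 & (p4 | p1 | p1))) <-> p4 -> p1) = True, (p1 <-> p2 -> (p3 <-> p1)) = True, so the formula = False.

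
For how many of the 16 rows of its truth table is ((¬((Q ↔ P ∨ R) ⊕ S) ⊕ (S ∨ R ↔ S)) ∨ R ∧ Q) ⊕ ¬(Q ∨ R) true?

12

P | Q | R | S || φ
1 | 1 | 1 | 1 || 1
1 | 1 | 1 | 0 || 1
1 | 1 | 0 | 1 || 0
1 | 1 | 0 | 0 || 1
1 | 0 | 1 | 1 || 1
1 | 0 | 1 | 0 || 1
1 | 0 | 0 | 1 || 0
1 | 0 | 0 | 0 || 1
0 | 1 | 1 | 1 || 1
0 | 1 | 1 | 0 || 1
0 | 1 | 0 | 1 || 1
0 | 1 | 0 | 0 || 0
0 | 0 | 1 | 1 || 1
0 | 0 | 1 | 0 || 1
0 | 0 | 0 | 1 || 1
0 | 0 | 0 | 0 || 0
The formula is true on 12 of the 16 rows.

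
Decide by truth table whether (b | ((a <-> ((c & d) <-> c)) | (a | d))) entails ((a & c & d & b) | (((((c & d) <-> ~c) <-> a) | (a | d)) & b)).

no

  a   |   b   |   c   |   d   ||   φ   |   ψ  
 True |  True |  True |  True ||  True |  True
 True |  True |  True | False ||  True |  True
 True |  True | False |  True ||  True |  True
 True |  True | False | False ||  True |  True
 True | False |  True |  True ||  True | False
 True | False |  True | False ||  True | False
 True | False | False |  True ||  True | False
 True | False | False | False ||  True | False
False |  True |  True |  True ||  True |  True
False |  True |  True | False ||  True | False
False |  True | False |  True ||  True |  True
False |  True | False | False ||  True |  True
False | False |  True |  True ||  True | False
False | False |  True | False ||  True | False
False | False | False |  True ||  True | False
False | False | False | False || False | False
At a=True, b=False, c=True, d=True we have φ true but ψ false, so φ does not entail ψ.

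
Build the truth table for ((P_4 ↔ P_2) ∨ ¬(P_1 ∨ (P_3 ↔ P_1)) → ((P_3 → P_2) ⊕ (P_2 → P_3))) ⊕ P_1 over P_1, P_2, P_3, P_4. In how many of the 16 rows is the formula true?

7

P_1 | P_2 | P_3 | P_4 | (P_4 ↔ P_2) | (P_3 ↔ P_1) | (P_1 ∨ (P_3 ↔ P_1)) | ¬(P_1 ∨ (P_3 ↔ P_1)) | (P_3 → P_2) | (P_2 → P_3) | ((P_3 → P_2) ⊕ (P_2 → P_3)) | φ
--- | --- | --- | --- | ----------- | ----------- | ------------------- | -------------------- | ----------- | ----------- | --------------------------- | -
 F  |  F  |  F  |  F  |      T      |      T      |          T          |          F           |      T      |      T      |              F              | F
 F  |  F  |  F  |  T  |      F      |      T      |          T          |          F           |      T      |      T      |              F              | T
 F  |  F  |  T  |  F  |      T      |      F      |          F          |          T           |      F      |      T      |              T              | T
 F  |  F  |  T  |  T  |      F      |      F      |          F          |          T           |      F      |      T      |              T              | T
 F  |  T  |  F  |  F  |      F      |      T      |          T          |          F           |      T      |      F      |              T              | T
 F  |  T  |  F  |  T  |      T      |      T      |          T          |          F           |      T      |      F      |              T              | T
 F  |  T  |  T  |  F  |      F      |      F      |          F          |          T           |      T      |      T      |              F              | F
 F  |  T  |  T  |  T  |      T      |      F      |          F          |          T           |      T      |      T      |              F              | F
 T  |  F  |  F  |  F  |      T      |      F      |          T          |          F           |      T      |      T      |              F              | T
 T  |  F  |  F  |  T  |      F      |      F      |          T          |          F           |      T      |      T      |              F              | F
 T  |  F  |  T  |  F  |      T      |      T      |          T          |          F           |      F      |      T      |              T              | F
 T  |  F  |  T  |  T  |      F      |      T      |          T          |          F           |      F      |      T      |              T              | F
 T  |  T  |  F  |  F  |      F      |      F      |          T          |          F           |      T      |      F      |              T              | F
 T  |  T  |  F  |  T  |      T      |      F      |          T          |          F           |      T      |      F      |              T              | F
 T  |  T  |  T  |  F  |      F      |      T      |          T          |          F           |      T      |      T      |              F              | F
 T  |  T  |  T  |  T  |      T      |      T      |          T          |          F           |      T      |      T      |              F              | T
The formula is true on 7 of the 16 rows.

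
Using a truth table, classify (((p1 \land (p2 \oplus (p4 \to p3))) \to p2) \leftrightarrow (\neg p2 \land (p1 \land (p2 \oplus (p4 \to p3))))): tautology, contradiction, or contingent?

p1 | p2 | p3 | p4 | φ
-- | -- | -- | -- | -
T  | T  | T  | T  | F
T  | T  | T  | F  | F
T  | T  | F  | T  | F
T  | T  | F  | F  | F
T  | F  | T  | T  | F
T  | F  | T  | F  | F
T  | F  | F  | T  | F
T  | F  | F  | F  | F
F  | T  | T  | T  | F
F  | T  | T  | F  | F
F  | T  | F  | T  | F
F  | T  | F  | F  | F
F  | F  | T  | T  | F
F  | F  | T  | F  | F
F  | F  | F  | T  | F
F  | F  | F  | F  | F
Every row is F, so the formula is a contradiction.

contradiction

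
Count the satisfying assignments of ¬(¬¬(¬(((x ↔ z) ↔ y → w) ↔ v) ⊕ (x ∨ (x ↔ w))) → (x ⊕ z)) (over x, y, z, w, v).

8

x  y  z  w  v  |  φ
F  F  F  F  F  |  F
F  F  F  F  T  |  T
F  F  F  T  F  |  T
F  F  F  T  T  |  F
F  F  T  F  F  |  F
F  F  T  F  T  |  F
F  F  T  T  F  |  F
F  F  T  T  T  |  F
F  T  F  F  F  |  T
F  T  F  F  T  |  F
F  T  F  T  F  |  T
F  T  F  T  T  |  F
F  T  T  F  F  |  F
F  T  T  F  T  |  F
F  T  T  T  F  |  F
F  T  T  T  T  |  F
T  F  F  F  F  |  F
T  F  F  F  T  |  F
T  F  F  T  F  |  F
T  F  F  T  T  |  F
T  F  T  F  F  |  F
T  F  T  F  T  |  T
T  F  T  T  F  |  F
T  F  T  T  T  |  T
T  T  F  F  F  |  F
T  T  F  F  T  |  F
T  T  F  T  F  |  F
T  T  F  T  T  |  F
T  T  T  F  F  |  T
T  T  T  F  T  |  F
T  T  T  T  F  |  F
T  T  T  T  T  |  T
The formula is true on 8 of the 32 rows.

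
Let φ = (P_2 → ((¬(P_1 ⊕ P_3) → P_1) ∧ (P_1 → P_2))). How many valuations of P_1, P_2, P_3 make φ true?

7

P_1 | P_2 | P_3 | (P_1 ⊕ P_3) | ¬(P_1 ⊕ P_3) | (¬(P_1 ⊕ P_3) → P_1) | (P_1 → P_2) | φ
--- | --- | --- | ----------- | ------------ | -------------------- | ----------- | -
 T  |  T  |  T  |      F      |      T       |          T           |      T      | T
 T  |  T  |  F  |      T      |      F       |          T           |      T      | T
 T  |  F  |  T  |      F      |      T       |          T           |      F      | T
 T  |  F  |  F  |      T      |      F       |          T           |      F      | T
 F  |  T  |  T  |      T      |      F       |          T           |      T      | T
 F  |  T  |  F  |      F      |      T       |          F           |      T      | F
 F  |  F  |  T  |      T      |      F       |          T           |      T      | T
 F  |  F  |  F  |      F      |      T       |          F           |      T      | T
The formula is true on 7 of the 8 rows.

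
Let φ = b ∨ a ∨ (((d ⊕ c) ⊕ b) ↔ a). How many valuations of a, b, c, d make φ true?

14

a | b | c | d || (b ∨ a) | (d ⊕ c) | ((d ⊕ c) ⊕ b) | (((d ⊕ c) ⊕ b) ↔ a) | ((b ∨ a) ∨ (((d ⊕ c) ⊕ b) ↔ a))
F | F | F | F ||    F    |    F    |       F       |          T          |                T               
F | F | F | T ||    F    |    T    |       T       |          F          |                F               
F | F | T | F ||    F    |    T    |       T       |          F          |                F               
F | F | T | T ||    F    |    F    |       F       |          T          |                T               
F | T | F | F ||    T    |    F    |       T       |          F          |                T               
F | T | F | T ||    T    |    T    |       F       |          T          |                T               
F | T | T | F ||    T    |    T    |       F       |          T          |                T               
F | T | T | T ||    T    |    F    |       T       |          F          |                T               
T | F | F | F ||    T    |    F    |       F       |          F          |                T               
T | F | F | T ||    T    |    T    |       T       |          T          |                T               
T | F | T | F ||    T    |    T    |       T       |          T          |                T               
T | F | T | T ||    T    |    F    |       F       |          F          |                T               
T | T | F | F ||    T    |    F    |       T       |          T          |                T               
T | T | F | T ||    T    |    T    |       F       |          F          |                T               
T | T | T | F ||    T    |    T    |       F       |          F          |                T               
T | T | T | T ||    T    |    F    |       T       |          T          |                T               
The formula is true on 14 of the 16 rows.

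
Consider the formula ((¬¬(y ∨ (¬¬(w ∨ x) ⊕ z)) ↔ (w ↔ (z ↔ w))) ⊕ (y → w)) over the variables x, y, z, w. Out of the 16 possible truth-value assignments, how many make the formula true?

10

x | y | z | w | (w ∨ x) | ¬(w ∨ x) | ¬¬(w ∨ x) | (¬¬(w ∨ x) ⊕ z) | (y ∨ (¬¬(w ∨ x) ⊕ z)) | ¬(y ∨ (¬¬(w ∨ x) ⊕ z)) | ¬¬(y ∨ (¬¬(w ∨ x) ⊕ z)) | (z ↔ w) | (w ↔ (z ↔ w)) | (y → w) | φ
- | - | - | - | ------- | -------- | --------- | --------------- | --------------------- | ---------------------- | ----------------------- | ------- | ------------- | ------- | -
1 | 1 | 1 | 1 |    1    |    0     |     1     |        0        |           1           |           0            |            1            |    1    |       1       |    1    | 0
1 | 1 | 1 | 0 |    1    |    0     |     1     |        0        |           1           |           0            |            1            |    0    |       1       |    0    | 1
1 | 1 | 0 | 1 |    1    |    0     |     1     |        1        |           1           |           0            |            1            |    0    |       0       |    1    | 1
1 | 1 | 0 | 0 |    1    |    0     |     1     |        1        |           1           |           0            |            1            |    1    |       0       |    0    | 0
1 | 0 | 1 | 1 |    1    |    0     |     1     |        0        |           0           |           1            |            0            |    1    |       1       |    1    | 1
1 | 0 | 1 | 0 |    1    |    0     |     1     |        0        |           0           |           1            |            0            |    0    |       1       |    1    | 1
1 | 0 | 0 | 1 |    1    |    0     |     1     |        1        |           1           |           0            |            1            |    0    |       0       |    1    | 1
1 | 0 | 0 | 0 |    1    |    0     |     1     |        1        |           1           |           0            |            1            |    1    |       0       |    1    | 1
0 | 1 | 1 | 1 |    1    |    0     |     1     |        0        |           1           |           0            |            1            |    1    |       1       |    1    | 0
0 | 1 | 1 | 0 |    0    |    1     |     0     |        1        |           1           |           0            |            1            |    0    |       1       |    0    | 1
0 | 1 | 0 | 1 |    1    |    0     |     1     |        1        |           1           |           0            |            1            |    0    |       0       |    1    | 1
0 | 1 | 0 | 0 |    0    |    1     |     0     |        0        |           1           |           0            |            1            |    1    |       0       |    0    | 0
0 | 0 | 1 | 1 |    1    |    0     |     1     |        0        |           0           |           1            |            0            |    1    |       1       |    1    | 1
0 | 0 | 1 | 0 |    0    |    1     |     0     |        1        |           1           |           0            |            1            |    0    |       1       |    1    | 0
0 | 0 | 0 | 1 |    1    |    0     |     1     |        1        |           1           |           0            |            1            |    0    |       0       |    1    | 1
0 | 0 | 0 | 0 |    0    |    1     |     0     |        0        |           0           |           1            |            0            |    1    |       0       |    1    | 0
The formula is true on 10 of the 16 rows.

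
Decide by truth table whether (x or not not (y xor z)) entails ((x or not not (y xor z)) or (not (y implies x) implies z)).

yes

  x   |   y   |   z   |   φ   |   ψ  
----- | ----- | ----- | ----- | -----
False | False | False | False |  True
False | False |  True |  True |  True
False |  True | False |  True |  True
False |  True |  True | False |  True
 True | False | False |  True |  True
 True | False |  True |  True |  True
 True |  True | False |  True |  True
 True |  True |  True |  True |  True
In every row where φ is true, ψ is also true, so φ ⊨ ψ.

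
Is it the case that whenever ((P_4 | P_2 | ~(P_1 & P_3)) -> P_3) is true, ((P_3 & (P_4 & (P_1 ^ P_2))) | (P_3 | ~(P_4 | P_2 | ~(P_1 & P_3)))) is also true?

P_1 | P_2 | P_3 | P_4 || φ | ψ
 T  |  T  |  T  |  T  || T | T
 T  |  T  |  T  |  F  || T | T
 T  |  T  |  F  |  T  || F | F
 T  |  T  |  F  |  F  || F | F
 T  |  F  |  T  |  T  || T | T
 T  |  F  |  T  |  F  || T | T
 T  |  F  |  F  |  T  || F | F
 T  |  F  |  F  |  F  || F | F
 F  |  T  |  T  |  T  || T | T
 F  |  T  |  T  |  F  || T | T
 F  |  T  |  F  |  T  || F | F
 F  |  T  |  F  |  F  || F | F
 F  |  F  |  T  |  T  || T | T
 F  |  F  |  T  |  F  || T | T
 F  |  F  |  F  |  T  || F | F
 F  |  F  |  F  |  F  || F | F
In every row where φ is true, ψ is also true, so φ ⊨ ψ.

yes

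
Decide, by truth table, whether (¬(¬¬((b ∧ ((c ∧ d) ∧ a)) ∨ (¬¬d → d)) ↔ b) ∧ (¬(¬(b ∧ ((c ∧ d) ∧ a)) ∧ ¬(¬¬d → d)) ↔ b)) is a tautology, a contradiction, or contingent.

contradiction

  a      b      c      d    |    φ  
False  False  False  False  |  False
False  False  False   True  |  False
False  False   True  False  |  False
False  False   True   True  |  False
False   True  False  False  |  False
False   True  False   True  |  False
False   True   True  False  |  False
False   True   True   True  |  False
 True  False  False  False  |  False
 True  False  False   True  |  False
 True  False   True  False  |  False
 True  False   True   True  |  False
 True   True  False  False  |  False
 True   True  False   True  |  False
 True   True   True  False  |  False
 True   True   True   True  |  False
Every row is False, so the formula is a contradiction.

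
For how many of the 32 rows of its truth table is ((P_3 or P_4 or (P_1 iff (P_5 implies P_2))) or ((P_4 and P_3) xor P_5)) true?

 P_1  |  P_2  |  P_3  |  P_4  |  P_5  ||   φ  
False | False | False | False | False || False
False | False | False | False |  True ||  True
False | False | False |  True | False ||  True
False | False | False |  True |  True ||  True
False | False |  True | False | False ||  True
False | False |  True | False |  True ||  True
False | False |  True |  True | False ||  True
False | False |  True |  True |  True ||  True
False |  True | False | False | False || False
False |  True | False | False |  True ||  True
False |  True | False |  True | False ||  True
False |  True | False |  True |  True ||  True
False |  True |  True | False | False ||  True
False |  True |  True | False |  True ||  True
False |  True |  True |  True | False ||  True
False |  True |  True |  True |  True ||  True
 True | False | False | False | False ||  True
 True | False | False | False |  True ||  True
 True | False | False |  True | False ||  True
 True | False | False |  True |  True ||  True
 True | False |  True | False | False ||  True
 True | False |  True | False |  True ||  True
 True | False |  True |  True | False ||  True
 True | False |  True |  True |  True ||  True
 True |  True | False | False | False ||  True
 True |  True | False | False |  True ||  True
 True |  True | False |  True | False ||  True
 True |  True | False |  True |  True ||  True
 True |  True |  True | False | False ||  True
 True |  True |  True | False |  True ||  True
 True |  True |  True |  True | False ||  True
 True |  True |  True |  True |  True ||  True
The formula is true on 30 of the 32 rows.

30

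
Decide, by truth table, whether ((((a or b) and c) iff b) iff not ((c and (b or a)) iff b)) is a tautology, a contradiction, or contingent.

contradiction

a | b | c || φ
0 | 0 | 0 || 0
0 | 0 | 1 || 0
0 | 1 | 0 || 0
0 | 1 | 1 || 0
1 | 0 | 0 || 0
1 | 0 | 1 || 0
1 | 1 | 0 || 0
1 | 1 | 1 || 0
Every row is 0, so the formula is a contradiction.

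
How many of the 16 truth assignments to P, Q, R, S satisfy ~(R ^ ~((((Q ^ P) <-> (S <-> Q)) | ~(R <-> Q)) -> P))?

P  Q  R  S  |  (Q ^ P)  (S <-> Q)  ((Q ^ P) <-> (S <-> Q))  (R <-> Q)  ~(R <-> Q)  φ
1  1  1  1  |     0         1                 0                 1          0       0
1  1  1  0  |     0         0                 1                 1          0       0
1  1  0  1  |     0         1                 0                 0          1       1
1  1  0  0  |     0         0                 1                 0          1       1
1  0  1  1  |     1         0                 0                 0          1       0
1  0  1  0  |     1         1                 1                 0          1       0
1  0  0  1  |     1         0                 0                 1          0       1
1  0  0  0  |     1         1                 1                 1          0       1
0  1  1  1  |     1         1                 1                 1          0       1
0  1  1  0  |     1         0                 0                 1          0       0
0  1  0  1  |     1         1                 1                 0          1       0
0  1  0  0  |     1         0                 0                 0          1       0
0  0  1  1  |     0         0                 1                 0          1       1
0  0  1  0  |     0         1                 0                 0          1       1
0  0  0  1  |     0         0                 1                 1          0       0
0  0  0  0  |     0         1                 0                 1          0       1
The formula is true on 8 of the 16 rows.

8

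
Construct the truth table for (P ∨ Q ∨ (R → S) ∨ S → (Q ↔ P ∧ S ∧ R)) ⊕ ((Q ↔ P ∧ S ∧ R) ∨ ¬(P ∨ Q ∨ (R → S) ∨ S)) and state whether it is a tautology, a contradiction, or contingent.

P | Q | R | S | (R → S) | (Q ∨ (R → S)) | (P ∨ (Q ∨ (R → S))) | ((P ∨ (Q ∨ (R → S))) ∨ S) | (S ∧ R) | (P ∧ (S ∧ R)) | (Q ↔ (P ∧ (S ∧ R))) | ¬((P ∨ (Q ∨ (R → S))) ∨ S) | φ
- | - | - | - | ------- | ------------- | ------------------- | ------------------------- | ------- | ------------- | ------------------- | -------------------------- | -
T | T | T | T |    T    |       T       |          T          |             T             |    T    |       T       |          T          |             F              | F
T | T | T | F |    F    |       T       |          T          |             T             |    F    |       F       |          F          |             F              | F
T | T | F | T |    T    |       T       |          T          |             T             |    F    |       F       |          F          |             F              | F
T | T | F | F |    T    |       T       |          T          |             T             |    F    |       F       |          F          |             F              | F
T | F | T | T |    T    |       T       |          T          |             T             |    T    |       T       |          F          |             F              | F
T | F | T | F |    F    |       F       |          T          |             T             |    F    |       F       |          T          |             F              | F
T | F | F | T |    T    |       T       |          T          |             T             |    F    |       F       |          T          |             F              | F
T | F | F | F |    T    |       T       |          T          |             T             |    F    |       F       |          T          |             F              | F
F | T | T | T |    T    |       T       |          T          |             T             |    T    |       F       |          F          |             F              | F
F | T | T | F |    F    |       T       |          T          |             T             |    F    |       F       |          F          |             F              | F
F | T | F | T |    T    |       T       |          T          |             T             |    F    |       F       |          F          |             F              | F
F | T | F | F |    T    |       T       |          T          |             T             |    F    |       F       |          F          |             F              | F
F | F | T | T |    T    |       T       |          T          |             T             |    T    |       F       |          T          |             F              | F
F | F | T | F |    F    |       F       |          F          |             F             |    F    |       F       |          T          |             T              | F
F | F | F | T |    T    |       T       |          T          |             T             |    F    |       F       |          T          |             F              | F
F | F | F | F |    T    |       T       |          T          |             T             |    F    |       F       |          T          |             F              | F
Every row is F, so the formula is a contradiction.

contradiction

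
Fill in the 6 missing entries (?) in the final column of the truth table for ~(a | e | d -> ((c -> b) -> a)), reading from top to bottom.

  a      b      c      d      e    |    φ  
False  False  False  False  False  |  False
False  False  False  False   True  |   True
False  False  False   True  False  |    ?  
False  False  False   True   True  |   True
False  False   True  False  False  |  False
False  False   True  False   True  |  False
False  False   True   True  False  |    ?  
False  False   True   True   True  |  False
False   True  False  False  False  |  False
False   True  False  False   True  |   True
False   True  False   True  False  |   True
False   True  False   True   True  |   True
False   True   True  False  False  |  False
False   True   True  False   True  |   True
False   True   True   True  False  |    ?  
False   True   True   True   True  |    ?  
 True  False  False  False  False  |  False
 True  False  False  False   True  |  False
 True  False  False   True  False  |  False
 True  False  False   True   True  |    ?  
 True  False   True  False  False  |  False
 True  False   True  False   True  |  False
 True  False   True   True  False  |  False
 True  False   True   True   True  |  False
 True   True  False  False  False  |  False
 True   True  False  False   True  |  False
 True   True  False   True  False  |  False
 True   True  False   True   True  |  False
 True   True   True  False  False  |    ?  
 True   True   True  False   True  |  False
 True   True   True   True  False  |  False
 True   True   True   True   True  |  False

True, False, True, True, False, False

Row a=False, b=False, c=False, d=True, e=False: (a | e | d) = True, ((c -> b) -> a) = False, (a | e | d -> ((c -> b) -> a)) = False, so the formula = True.
Row a=False, b=False, c=True, d=True, e=False: (a | e | d) = True, ((c -> b) -> a) = True, (a | e | d -> ((c -> b) -> a)) = True, so the formula = False.
Row a=False, b=True, c=True, d=True, e=False: (a | e | d) = True, ((c -> b) -> a) = False, (a | e | d -> ((c -> b) -> a)) = False, so the formula = True.
Row a=False, b=True, c=True, d=True, e=True: (a | e | d) = True, ((c -> b) -> a) = False, (a | e | d -> ((c -> b) -> a)) = False, so the formula = True.
Row a=True, b=False, c=False, d=True, e=True: (a | e | d) = True, ((c -> b) -> a) = True, (a | e | d -> ((c -> b) -> a)) = True, so the formula = False.
Row a=True, b=True, c=True, d=False, e=False: (a | e | d) = True, ((c -> b) -> a) = True, (a | e | d -> ((c -> b) -> a)) = True, so the formula = False.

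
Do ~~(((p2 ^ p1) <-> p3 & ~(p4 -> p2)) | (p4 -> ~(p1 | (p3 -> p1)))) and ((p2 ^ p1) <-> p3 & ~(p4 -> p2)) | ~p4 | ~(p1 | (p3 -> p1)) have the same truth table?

p1 | p2 | p3 | p4 || φ | ψ
0  | 0  | 0  | 0  || 1 | 1
0  | 0  | 0  | 1  || 1 | 1
0  | 0  | 1  | 0  || 1 | 1
0  | 0  | 1  | 1  || 1 | 1
0  | 1  | 0  | 0  || 1 | 1
0  | 1  | 0  | 1  || 0 | 0
0  | 1  | 1  | 0  || 1 | 1
0  | 1  | 1  | 1  || 1 | 1
1  | 0  | 0  | 0  || 1 | 1
1  | 0  | 0  | 1  || 0 | 0
1  | 0  | 1  | 0  || 1 | 1
1  | 0  | 1  | 1  || 1 | 1
1  | 1  | 0  | 0  || 1 | 1
1  | 1  | 0  | 1  || 1 | 1
1  | 1  | 1  | 0  || 1 | 1
1  | 1  | 1  | 1  || 1 | 1
The columns for φ and ψ agree on every row, so they are logically equivalent.

equivalent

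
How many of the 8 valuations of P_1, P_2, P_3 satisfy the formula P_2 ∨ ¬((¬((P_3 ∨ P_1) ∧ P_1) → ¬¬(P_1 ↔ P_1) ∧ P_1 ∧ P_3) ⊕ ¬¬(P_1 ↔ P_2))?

 P_1    P_2    P_3   |    φ  
 True   True   True  |   True
 True   True  False  |   True
 True  False   True  |  False
 True  False  False  |  False
False   True   True  |   True
False   True  False  |   True
False  False   True  |  False
False  False  False  |  False
The formula is true on 4 of the 8 rows.

4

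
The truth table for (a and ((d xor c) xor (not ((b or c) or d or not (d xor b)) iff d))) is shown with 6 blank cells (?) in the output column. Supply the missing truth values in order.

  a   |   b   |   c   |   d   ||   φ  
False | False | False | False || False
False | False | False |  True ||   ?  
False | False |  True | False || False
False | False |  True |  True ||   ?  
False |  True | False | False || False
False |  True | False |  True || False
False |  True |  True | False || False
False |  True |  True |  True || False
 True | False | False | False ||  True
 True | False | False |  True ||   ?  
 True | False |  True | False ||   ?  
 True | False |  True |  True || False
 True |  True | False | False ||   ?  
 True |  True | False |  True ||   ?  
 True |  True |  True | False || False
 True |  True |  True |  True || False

False, False, True, False, True, True

Row a=False, b=False, c=False, d=True: ((d xor c) xor (not ((b or c) or d or not (d xor b)) iff d)) = True, so the formula = False.
Row a=False, b=False, c=True, d=True: ((d xor c) xor (not ((b or c) or d or not (d xor b)) iff d)) = False, so the formula = False.
Row a=True, b=False, c=False, d=True: ((d xor c) xor (not ((b or c) or d or not (d xor b)) iff d)) = True, so the formula = True.
Row a=True, b=False, c=True, d=False: ((d xor c) xor (not ((b or c) or d or not (d xor b)) iff d)) = False, so the formula = False.
Row a=True, b=True, c=False, d=False: ((d xor c) xor (not ((b or c) or d or not (d xor b)) iff d)) = True, so the formula = True.
Row a=True, b=True, c=False, d=True: ((d xor c) xor (not ((b or c) or d or not (d xor b)) iff d)) = True, so the formula = True.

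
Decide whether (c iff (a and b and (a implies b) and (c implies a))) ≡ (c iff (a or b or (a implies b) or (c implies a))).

a | b | c || φ | ψ
1 | 1 | 1 || 1 | 1
1 | 1 | 0 || 0 | 0
1 | 0 | 1 || 0 | 1
1 | 0 | 0 || 1 | 0
0 | 1 | 1 || 0 | 1
0 | 1 | 0 || 1 | 0
0 | 0 | 1 || 0 | 1
0 | 0 | 0 || 1 | 0
The columns differ at a=1, b=0, c=1 (φ=0, ψ=1), so they are not equivalent.

not equivalent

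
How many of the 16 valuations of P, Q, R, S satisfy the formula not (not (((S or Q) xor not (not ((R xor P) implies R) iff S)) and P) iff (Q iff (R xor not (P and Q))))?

  P   |   Q   |   R   |   S   | (S or Q) | (R xor P) | ((R xor P) implies R) | not ((R xor P) implies R) | (P and Q) | not (P and Q) | (R xor not (P and Q)) |   φ  
----- | ----- | ----- | ----- | -------- | --------- | --------------------- | ------------------------- | --------- | ------------- | --------------------- | -----
 True |  True |  True |  True |   True   |   False   |          True         |           False           |    True   |     False     |          True         | False
 True |  True |  True | False |   True   |   False   |          True         |           False           |    True   |     False     |          True         |  True
 True |  True | False |  True |   True   |    True   |         False         |            True           |    True   |     False     |         False         | False
 True |  True | False | False |   True   |    True   |         False         |            True           |    True   |     False     |         False         |  True
 True | False |  True |  True |   True   |   False   |          True         |           False           |   False   |      True     |         False         | False
 True | False |  True | False |  False   |   False   |          True         |           False           |   False   |      True     |         False         | False
 True | False | False |  True |   True   |    True   |         False         |            True           |   False   |      True     |          True         | False
 True | False | False | False |  False   |    True   |         False         |            True           |   False   |      True     |          True         | False
False |  True |  True |  True |   True   |    True   |          True         |           False           |   False   |      True     |         False         |  True
False |  True |  True | False |   True   |    True   |          True         |           False           |   False   |      True     |         False         |  True
False |  True | False |  True |   True   |   False   |          True         |           False           |   False   |      True     |          True         | False
False |  True | False | False |   True   |   False   |          True         |           False           |   False   |      True     |          True         | False
False | False |  True |  True |   True   |    True   |          True         |           False           |   False   |      True     |         False         | False
False | False |  True | False |  False   |    True   |          True         |           False           |   False   |      True     |         False         | False
False | False | False |  True |   True   |   False   |          True         |           False           |   False   |      True     |          True         |  True
False | False | False | False |  False   |   False   |          True         |           False           |   False   |      True     |          True         |  True
The formula is true on 6 of the 16 rows.

6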